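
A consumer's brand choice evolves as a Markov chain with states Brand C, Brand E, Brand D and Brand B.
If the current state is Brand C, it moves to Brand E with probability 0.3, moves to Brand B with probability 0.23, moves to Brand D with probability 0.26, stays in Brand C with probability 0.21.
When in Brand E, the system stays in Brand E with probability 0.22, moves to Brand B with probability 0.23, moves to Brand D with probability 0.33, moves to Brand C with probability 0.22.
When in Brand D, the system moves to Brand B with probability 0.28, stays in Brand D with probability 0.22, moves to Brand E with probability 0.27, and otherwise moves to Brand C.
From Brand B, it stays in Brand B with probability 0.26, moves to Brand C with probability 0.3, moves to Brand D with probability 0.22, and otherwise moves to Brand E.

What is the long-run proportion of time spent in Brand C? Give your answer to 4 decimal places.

Let the stationary distribution be π with π = πP and π_1 + π_2 + π_3 + π_4 = 1.
π_1 = 0.21·π_1 + 0.22·π_2 + 0.23·π_3 + 0.3·π_4
π_2 = 0.3·π_1 + 0.22·π_2 + 0.27·π_3 + 0.22·π_4
π_3 = 0.26·π_1 + 0.33·π_2 + 0.22·π_3 + 0.22·π_4
Solving with the normalization constraint gives π = (0.2402, 0.2521, 0.2573, 0.2504).
So the stationary probability of Brand C is 0.2402.

0.2402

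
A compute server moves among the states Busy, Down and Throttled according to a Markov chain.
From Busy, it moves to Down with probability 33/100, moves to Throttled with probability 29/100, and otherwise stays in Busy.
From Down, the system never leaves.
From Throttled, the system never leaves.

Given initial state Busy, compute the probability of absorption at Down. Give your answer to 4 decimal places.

Let h(s) be the probability of absorption at Down starting from transient state s. Then h(Down) = 1 and h(Throttled) = 0. By first-step analysis:
h(Busy) = 0.38·h(Busy) + 0.33·1 + 0.29·0
Solving: h(Busy) = 0.5323.
Starting from Busy, the probability is 0.5323.

0.5323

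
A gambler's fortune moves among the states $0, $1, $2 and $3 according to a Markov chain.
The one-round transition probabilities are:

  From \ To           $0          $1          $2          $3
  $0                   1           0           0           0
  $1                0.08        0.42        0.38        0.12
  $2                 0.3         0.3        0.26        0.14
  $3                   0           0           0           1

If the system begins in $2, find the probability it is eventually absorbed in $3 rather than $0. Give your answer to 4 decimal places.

0.3718

Let h(s) be the probability of absorption at $3 starting from transient state s. Then h($3) = 1 and h($0) = 0. By first-step analysis:
h($1) = 0.08·0 + 0.42·h($1) + 0.38·h($2) + 0.12·1
h($2) = 0.3·0 + 0.3·h($1) + 0.26·h($2) + 0.14·1
Solving: h($1) = 0.4505, h($2) = 0.3718.
Starting from $2, the probability is 0.3718.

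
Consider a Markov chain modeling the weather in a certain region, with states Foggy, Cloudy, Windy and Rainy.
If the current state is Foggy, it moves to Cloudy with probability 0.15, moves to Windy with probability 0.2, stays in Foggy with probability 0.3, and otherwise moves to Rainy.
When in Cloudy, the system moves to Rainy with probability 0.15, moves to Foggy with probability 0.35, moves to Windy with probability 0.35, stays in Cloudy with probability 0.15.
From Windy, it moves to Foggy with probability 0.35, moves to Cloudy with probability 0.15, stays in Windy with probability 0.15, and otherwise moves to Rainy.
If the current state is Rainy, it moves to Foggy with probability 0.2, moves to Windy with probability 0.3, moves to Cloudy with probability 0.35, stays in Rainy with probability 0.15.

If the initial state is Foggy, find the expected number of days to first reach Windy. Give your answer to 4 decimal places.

3.9055

Let t(s) be the expected number of days to first reach Windy from state s, with t(Windy) = 0. Conditioning on the first day:
t(Foggy) = 1 + 0.3·t(Foggy) + 0.15·t(Cloudy) + 0.35·t(Rainy)
t(Cloudy) = 1 + 0.35·t(Foggy) + 0.15·t(Cloudy) + 0.15·t(Rainy)
t(Rainy) = 1 + 0.2·t(Foggy) + 0.35·t(Cloudy) + 0.15·t(Rainy)
Solving: t(Foggy) = 3.9055, t(Cloudy) = 3.4016, t(Rainy) = 3.4961.
Expected days from Foggy to Windy: 3.9055.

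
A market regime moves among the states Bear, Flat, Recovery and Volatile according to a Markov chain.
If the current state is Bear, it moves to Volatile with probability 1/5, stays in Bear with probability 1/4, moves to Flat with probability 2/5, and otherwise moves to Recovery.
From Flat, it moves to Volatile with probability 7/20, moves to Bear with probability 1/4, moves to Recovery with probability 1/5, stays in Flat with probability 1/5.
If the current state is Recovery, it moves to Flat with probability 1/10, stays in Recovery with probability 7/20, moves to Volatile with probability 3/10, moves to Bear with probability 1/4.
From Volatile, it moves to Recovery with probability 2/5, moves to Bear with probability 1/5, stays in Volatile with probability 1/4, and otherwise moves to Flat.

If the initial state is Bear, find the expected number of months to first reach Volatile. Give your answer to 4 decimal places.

3.8049

Let t(s) be the expected number of months to first reach Volatile from state s, with t(Volatile) = 0. Conditioning on the first month:
t(Bear) = 1 + 0.25·t(Bear) + 0.4·t(Flat) + 0.15·t(Recovery)
t(Flat) = 1 + 0.25·t(Bear) + 0.2·t(Flat) + 0.2·t(Recovery)
t(Recovery) = 1 + 0.25·t(Bear) + 0.1·t(Flat) + 0.35·t(Recovery)
Solving: t(Bear) = 3.8049, t(Flat) = 3.3171, t(Recovery) = 3.5122.
Expected months from Bear to Volatile: 3.8049.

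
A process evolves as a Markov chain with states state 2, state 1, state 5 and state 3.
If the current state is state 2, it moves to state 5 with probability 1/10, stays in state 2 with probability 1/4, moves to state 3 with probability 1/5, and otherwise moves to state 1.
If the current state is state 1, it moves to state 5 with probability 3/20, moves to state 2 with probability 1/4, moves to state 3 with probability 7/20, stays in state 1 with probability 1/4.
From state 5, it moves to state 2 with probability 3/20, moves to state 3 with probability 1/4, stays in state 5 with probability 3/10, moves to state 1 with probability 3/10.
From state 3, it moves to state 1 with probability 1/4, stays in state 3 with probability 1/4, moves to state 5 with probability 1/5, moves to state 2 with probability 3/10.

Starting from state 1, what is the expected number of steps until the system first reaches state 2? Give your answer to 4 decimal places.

4.0715

Let t(s) be the expected number of steps to first reach state 2 from state s, with t(state 2) = 0. Conditioning on the first step:
t(state 1) = 1 + 0.25·t(state 1) + 0.15·t(state 5) + 0.35·t(state 3)
t(state 5) = 1 + 0.3·t(state 1) + 0.3·t(state 5) + 0.25·t(state 3)
t(state 3) = 1 + 0.25·t(state 1) + 0.2·t(state 5) + 0.25·t(state 3)
Solving: t(state 1) = 4.0715, t(state 5) = 4.5696, t(state 3) = 3.9090.
Expected steps from state 1 to state 2: 4.0715.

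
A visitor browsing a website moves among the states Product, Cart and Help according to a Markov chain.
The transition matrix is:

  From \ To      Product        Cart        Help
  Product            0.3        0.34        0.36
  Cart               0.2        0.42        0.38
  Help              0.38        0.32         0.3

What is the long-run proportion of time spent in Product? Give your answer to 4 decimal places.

Let the stationary distribution be π with π = πP and π_1 + π_2 + π_3 = 1.
π_1 = 0.3·π_1 + 0.2·π_2 + 0.38·π_3
π_2 = 0.34·π_1 + 0.42·π_2 + 0.32·π_3
Solving with the normalization constraint gives π = (0.2915, 0.3620, 0.3465).
So the stationary probability of Product is 0.2915.

0.2915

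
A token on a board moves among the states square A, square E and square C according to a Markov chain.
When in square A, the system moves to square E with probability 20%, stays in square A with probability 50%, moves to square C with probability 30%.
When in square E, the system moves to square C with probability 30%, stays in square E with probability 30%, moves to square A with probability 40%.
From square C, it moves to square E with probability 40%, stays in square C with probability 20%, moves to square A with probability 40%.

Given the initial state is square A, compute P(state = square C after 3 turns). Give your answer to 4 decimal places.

Propagate the distribution vector 3 turns from square A.
After 0 turns: (1.0000, 0.0000, 0.0000)
After 1 turn: (0.5000, 0.2000, 0.3000)
After 2 turns: (0.4500, 0.2800, 0.2700)
After 3 turns: (0.4450, 0.2820, 0.2730)
P(in square C after 3 turns) = 0.2730

0.2730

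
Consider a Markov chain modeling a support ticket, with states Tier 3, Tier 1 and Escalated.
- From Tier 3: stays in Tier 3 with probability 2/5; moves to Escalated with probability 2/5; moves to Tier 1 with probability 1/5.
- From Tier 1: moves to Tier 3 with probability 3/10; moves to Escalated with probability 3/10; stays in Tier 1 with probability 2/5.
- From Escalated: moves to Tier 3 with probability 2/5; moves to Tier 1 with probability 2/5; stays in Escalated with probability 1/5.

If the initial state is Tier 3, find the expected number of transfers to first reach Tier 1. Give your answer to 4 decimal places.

3.7500

Let t(s) be the expected number of transfers to first reach Tier 1 from state s, with t(Tier 1) = 0. Conditioning on the first transfer:
t(Tier 3) = 1 + 0.4·t(Tier 3) + 0.4·t(Escalated)
t(Escalated) = 1 + 0.4·t(Tier 3) + 0.2·t(Escalated)
Solving: t(Tier 3) = 3.7500, t(Escalated) = 3.1250.
Expected transfers from Tier 3 to Tier 1: 3.7500.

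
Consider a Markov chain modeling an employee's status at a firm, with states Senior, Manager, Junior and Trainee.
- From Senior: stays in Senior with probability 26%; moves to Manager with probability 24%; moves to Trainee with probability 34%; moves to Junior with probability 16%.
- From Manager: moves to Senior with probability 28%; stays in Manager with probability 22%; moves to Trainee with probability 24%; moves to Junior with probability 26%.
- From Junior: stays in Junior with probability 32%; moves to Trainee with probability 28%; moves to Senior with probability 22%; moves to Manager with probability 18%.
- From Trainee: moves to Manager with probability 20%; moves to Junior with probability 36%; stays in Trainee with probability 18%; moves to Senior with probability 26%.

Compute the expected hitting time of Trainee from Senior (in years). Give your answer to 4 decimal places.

3.2816

Let t(s) be the expected number of years to first reach Trainee from state s, with t(Trainee) = 0. Conditioning on the first year:
t(Senior) = 1 + 0.26·t(Senior) + 0.24·t(Manager) + 0.16·t(Junior)
t(Manager) = 1 + 0.28·t(Senior) + 0.22·t(Manager) + 0.26·t(Junior)
t(Junior) = 1 + 0.22·t(Senior) + 0.18·t(Manager) + 0.32·t(Junior)
Solving: t(Senior) = 3.2816, t(Manager) = 3.6239, t(Junior) = 3.4916.
Expected years from Senior to Trainee: 3.2816.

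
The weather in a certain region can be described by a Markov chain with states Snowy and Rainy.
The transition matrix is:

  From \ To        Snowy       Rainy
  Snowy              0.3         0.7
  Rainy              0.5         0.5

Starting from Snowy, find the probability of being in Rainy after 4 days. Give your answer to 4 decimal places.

0.5824

Propagate the distribution vector 4 days from Snowy.
After 0 days: (1.0000, 0.0000)
After 1 day: (0.3000, 0.7000)
After 2 days: (0.4400, 0.5600)
After 3 days: (0.4120, 0.5880)
After 4 days: (0.4176, 0.5824)
P(in Rainy after 4 days) = 0.5824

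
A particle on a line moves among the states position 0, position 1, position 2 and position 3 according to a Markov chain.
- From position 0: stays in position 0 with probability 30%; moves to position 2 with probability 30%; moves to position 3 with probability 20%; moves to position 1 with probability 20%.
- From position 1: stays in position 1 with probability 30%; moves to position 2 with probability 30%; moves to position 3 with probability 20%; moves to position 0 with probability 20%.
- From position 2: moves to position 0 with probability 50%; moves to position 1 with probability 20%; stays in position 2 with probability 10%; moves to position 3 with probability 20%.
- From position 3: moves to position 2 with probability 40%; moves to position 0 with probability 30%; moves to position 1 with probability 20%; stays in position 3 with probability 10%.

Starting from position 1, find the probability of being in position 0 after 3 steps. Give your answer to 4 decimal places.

Propagate the distribution vector 3 steps from position 1.
After 0 steps: (0.0000, 1.0000, 0.0000, 0.0000)
After 1 step: (0.2000, 0.3000, 0.3000, 0.2000)
After 2 steps: (0.3300, 0.2300, 0.2600, 0.1800)
After 3 steps: (0.3290, 0.2230, 0.2660, 0.1820)
P(in position 0 after 3 steps) = 0.3290

0.3290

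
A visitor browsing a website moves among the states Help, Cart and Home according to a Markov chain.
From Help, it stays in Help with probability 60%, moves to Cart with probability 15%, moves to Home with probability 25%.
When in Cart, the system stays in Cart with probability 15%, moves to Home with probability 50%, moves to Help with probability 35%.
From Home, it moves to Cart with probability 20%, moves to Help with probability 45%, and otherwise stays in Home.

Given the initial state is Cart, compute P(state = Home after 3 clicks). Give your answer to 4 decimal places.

Propagate the distribution vector 3 clicks from Cart.
After 0 clicks: (0.0000, 1.0000, 0.0000)
After 1 click: (0.3500, 0.1500, 0.5000)
After 2 clicks: (0.4875, 0.1750, 0.3375)
After 3 clicks: (0.5056, 0.1669, 0.3275)
P(in Home after 3 clicks) = 0.3275

0.3275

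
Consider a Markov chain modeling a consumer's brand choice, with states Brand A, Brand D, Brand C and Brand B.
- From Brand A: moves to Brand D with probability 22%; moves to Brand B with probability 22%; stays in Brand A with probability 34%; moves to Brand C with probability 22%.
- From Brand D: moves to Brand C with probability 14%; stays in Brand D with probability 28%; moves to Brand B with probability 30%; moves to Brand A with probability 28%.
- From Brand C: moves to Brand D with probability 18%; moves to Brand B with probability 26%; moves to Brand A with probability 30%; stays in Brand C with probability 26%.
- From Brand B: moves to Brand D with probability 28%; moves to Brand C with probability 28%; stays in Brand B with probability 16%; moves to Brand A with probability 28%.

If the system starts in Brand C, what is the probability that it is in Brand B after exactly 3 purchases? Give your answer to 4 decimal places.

0.2344

Propagate the distribution vector 3 purchases from Brand C.
After 0 purchases: (0.0000, 0.0000, 1.0000, 0.0000)
After 1 purchase: (0.3000, 0.1800, 0.2600, 0.2600)
After 2 purchases: (0.3032, 0.2360, 0.2316, 0.2292)
After 3 purchases: (0.3028, 0.2386, 0.2241, 0.2344)
P(in Brand B after 3 purchases) = 0.2344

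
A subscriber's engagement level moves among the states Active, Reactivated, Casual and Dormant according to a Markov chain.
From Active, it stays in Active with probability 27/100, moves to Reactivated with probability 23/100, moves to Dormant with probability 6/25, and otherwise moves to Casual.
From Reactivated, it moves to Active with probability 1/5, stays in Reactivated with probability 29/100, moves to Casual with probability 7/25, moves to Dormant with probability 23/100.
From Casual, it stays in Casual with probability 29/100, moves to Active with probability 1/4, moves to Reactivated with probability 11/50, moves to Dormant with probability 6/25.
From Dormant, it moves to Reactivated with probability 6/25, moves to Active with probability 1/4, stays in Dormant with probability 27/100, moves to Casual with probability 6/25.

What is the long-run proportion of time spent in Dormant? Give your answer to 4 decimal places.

0.2449

Let the stationary distribution be π with π = πP and π_1 + π_2 + π_3 + π_4 = 1.
π_1 = 0.27·π_1 + 0.2·π_2 + 0.25·π_3 + 0.25·π_4
π_2 = 0.23·π_1 + 0.29·π_2 + 0.22·π_3 + 0.24·π_4
π_3 = 0.26·π_1 + 0.28·π_2 + 0.29·π_3 + 0.24·π_4
Solving with the normalization constraint gives π = (0.2426, 0.2444, 0.2680, 0.2449).
So the stationary probability of Dormant is 0.2449.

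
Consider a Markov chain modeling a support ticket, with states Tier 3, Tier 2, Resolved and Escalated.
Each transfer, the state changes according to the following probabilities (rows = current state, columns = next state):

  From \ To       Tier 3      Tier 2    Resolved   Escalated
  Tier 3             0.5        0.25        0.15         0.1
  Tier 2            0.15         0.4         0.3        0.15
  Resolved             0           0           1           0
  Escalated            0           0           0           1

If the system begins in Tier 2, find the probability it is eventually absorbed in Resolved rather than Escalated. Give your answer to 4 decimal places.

Let h(s) be the probability of absorption at Resolved starting from transient state s. Then h(Resolved) = 1 and h(Escalated) = 0. By first-step analysis:
h(Tier 3) = 0.5·h(Tier 3) + 0.25·h(Tier 2) + 0.15·1 + 0.1·0
h(Tier 2) = 0.15·h(Tier 3) + 0.4·h(Tier 2) + 0.3·1 + 0.15·0
Solving: h(Tier 3) = 0.6286, h(Tier 2) = 0.6571.
Starting from Tier 2, the probability is 0.6571.

0.6571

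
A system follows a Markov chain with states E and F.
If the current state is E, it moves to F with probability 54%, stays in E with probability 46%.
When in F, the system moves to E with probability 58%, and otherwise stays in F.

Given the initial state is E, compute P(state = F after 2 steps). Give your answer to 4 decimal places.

Sum over the intermediate state after 1 step:
P = P(E→E)·P(E→F) + P(E→F)·P(F→F)
  = 0.46×0.54 + 0.54×0.42
  = 0.2484 + 0.2268 = 0.4752

0.4752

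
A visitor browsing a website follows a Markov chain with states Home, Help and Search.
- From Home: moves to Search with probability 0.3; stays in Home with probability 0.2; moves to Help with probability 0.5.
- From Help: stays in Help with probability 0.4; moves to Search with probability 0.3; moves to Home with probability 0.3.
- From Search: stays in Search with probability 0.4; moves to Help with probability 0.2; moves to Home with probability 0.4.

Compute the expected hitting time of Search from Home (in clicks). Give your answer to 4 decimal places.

Let t(s) be the expected number of clicks to first reach Search from state s, with t(Search) = 0. Conditioning on the first click:
t(Home) = 1 + 0.2·t(Home) + 0.5·t(Help)
t(Help) = 1 + 0.3·t(Home) + 0.4·t(Help)
Solving: t(Home) = 3.3333, t(Help) = 3.3333.
Expected clicks from Home to Search: 3.3333.

3.3333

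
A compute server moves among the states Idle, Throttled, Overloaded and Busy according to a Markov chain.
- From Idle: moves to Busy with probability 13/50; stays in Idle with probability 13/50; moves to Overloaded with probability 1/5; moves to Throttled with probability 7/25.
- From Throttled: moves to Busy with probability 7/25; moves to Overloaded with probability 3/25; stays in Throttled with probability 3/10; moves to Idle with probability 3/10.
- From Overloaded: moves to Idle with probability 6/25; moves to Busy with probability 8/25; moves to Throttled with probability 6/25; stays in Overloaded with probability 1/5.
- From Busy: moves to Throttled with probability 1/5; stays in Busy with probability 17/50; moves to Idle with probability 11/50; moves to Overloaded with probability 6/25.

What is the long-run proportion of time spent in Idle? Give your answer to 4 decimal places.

0.2543

Let the stationary distribution be π with π = πP and π_1 + π_2 + π_3 + π_4 = 1.
π_1 = 0.26·π_1 + 0.3·π_2 + 0.24·π_3 + 0.22·π_4
π_2 = 0.28·π_1 + 0.3·π_2 + 0.24·π_3 + 0.2·π_4
π_3 = 0.2·π_1 + 0.12·π_2 + 0.2·π_3 + 0.24·π_4
Solving with the normalization constraint gives π = (0.2543, 0.2533, 0.1918, 0.3006).
So the stationary probability of Idle is 0.2543.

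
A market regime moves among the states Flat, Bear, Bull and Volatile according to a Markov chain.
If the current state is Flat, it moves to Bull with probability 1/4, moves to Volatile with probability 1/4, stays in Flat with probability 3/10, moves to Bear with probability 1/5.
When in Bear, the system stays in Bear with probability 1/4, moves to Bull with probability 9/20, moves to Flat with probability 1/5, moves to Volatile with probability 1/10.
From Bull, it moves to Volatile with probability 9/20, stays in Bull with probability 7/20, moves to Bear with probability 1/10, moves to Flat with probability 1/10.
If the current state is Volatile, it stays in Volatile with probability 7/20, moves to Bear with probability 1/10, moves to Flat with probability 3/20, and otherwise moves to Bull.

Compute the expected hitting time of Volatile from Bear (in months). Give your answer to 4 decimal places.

3.8645

Let t(s) be the expected number of months to first reach Volatile from state s, with t(Volatile) = 0. Conditioning on the first month:
t(Flat) = 1 + 0.3·t(Flat) + 0.2·t(Bear) + 0.25·t(Bull)
t(Bear) = 1 + 0.2·t(Flat) + 0.25·t(Bear) + 0.45·t(Bull)
t(Bull) = 1 + 0.1·t(Flat) + 0.1·t(Bear) + 0.35·t(Bull)
Solving: t(Flat) = 3.4861, t(Bear) = 3.8645, t(Bull) = 2.6693.
Expected months from Bear to Volatile: 3.8645.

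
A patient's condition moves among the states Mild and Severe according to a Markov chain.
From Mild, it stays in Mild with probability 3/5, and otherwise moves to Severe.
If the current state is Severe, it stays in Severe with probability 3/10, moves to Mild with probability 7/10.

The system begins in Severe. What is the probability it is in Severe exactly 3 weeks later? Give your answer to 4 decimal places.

0.3630

Propagate the distribution vector 3 weeks from Severe.
After 0 weeks: (0.0000, 1.0000)
After 1 week: (0.7000, 0.3000)
After 2 weeks: (0.6300, 0.3700)
After 3 weeks: (0.6370, 0.3630)
P(in Severe after 3 weeks) = 0.3630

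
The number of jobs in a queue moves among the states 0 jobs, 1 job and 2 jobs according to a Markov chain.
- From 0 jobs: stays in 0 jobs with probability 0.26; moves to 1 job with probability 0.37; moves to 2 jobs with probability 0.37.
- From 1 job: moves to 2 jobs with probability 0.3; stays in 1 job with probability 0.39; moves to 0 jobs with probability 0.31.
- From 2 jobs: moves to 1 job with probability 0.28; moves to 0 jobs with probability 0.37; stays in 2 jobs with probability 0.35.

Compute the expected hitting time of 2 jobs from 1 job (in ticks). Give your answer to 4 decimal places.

Let t(s) be the expected number of ticks to first reach 2 jobs from state s, with t(2 jobs) = 0. Conditioning on the first tick:
t(0 jobs) = 1 + 0.26·t(0 jobs) + 0.37·t(1 job)
t(1 job) = 1 + 0.31·t(0 jobs) + 0.39·t(1 job)
Solving: t(0 jobs) = 2.9106, t(1 job) = 3.1185.
Expected ticks from 1 job to 2 jobs: 3.1185.

3.1185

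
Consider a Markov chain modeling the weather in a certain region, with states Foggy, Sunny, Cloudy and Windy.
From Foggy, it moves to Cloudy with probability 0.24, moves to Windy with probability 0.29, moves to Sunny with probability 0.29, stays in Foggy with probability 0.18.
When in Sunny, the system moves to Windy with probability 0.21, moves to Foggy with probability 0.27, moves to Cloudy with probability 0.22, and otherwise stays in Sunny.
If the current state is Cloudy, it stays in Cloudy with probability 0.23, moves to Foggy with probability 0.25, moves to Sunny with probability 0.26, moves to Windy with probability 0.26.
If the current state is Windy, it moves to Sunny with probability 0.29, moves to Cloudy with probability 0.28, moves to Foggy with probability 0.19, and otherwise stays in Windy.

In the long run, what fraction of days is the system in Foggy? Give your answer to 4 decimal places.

0.2251

Let the stationary distribution be π with π = πP and π_1 + π_2 + π_3 + π_4 = 1.
π_1 = 0.18·π_1 + 0.27·π_2 + 0.25·π_3 + 0.19·π_4
π_2 = 0.29·π_1 + 0.3·π_2 + 0.26·π_3 + 0.29·π_4
π_3 = 0.24·π_1 + 0.22·π_2 + 0.23·π_3 + 0.28·π_4
Solving with the normalization constraint gives π = (0.2251, 0.2856, 0.2418, 0.2475).
So the stationary probability of Foggy is 0.2251.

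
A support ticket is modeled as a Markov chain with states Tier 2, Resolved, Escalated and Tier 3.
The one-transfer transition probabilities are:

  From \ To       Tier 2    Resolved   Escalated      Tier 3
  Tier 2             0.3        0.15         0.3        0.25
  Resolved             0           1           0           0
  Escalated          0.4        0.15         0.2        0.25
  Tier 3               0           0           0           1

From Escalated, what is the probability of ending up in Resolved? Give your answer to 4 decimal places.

Let h(s) be the probability of absorption at Resolved starting from transient state s. Then h(Resolved) = 1 and h(Tier 3) = 0. By first-step analysis:
h(Tier 2) = 0.3·h(Tier 2) + 0.15·1 + 0.3·h(Escalated) + 0.25·0
h(Escalated) = 0.4·h(Tier 2) + 0.15·1 + 0.2·h(Escalated) + 0.25·0
Solving: h(Tier 2) = 0.3750, h(Escalated) = 0.3750.
Starting from Escalated, the probability is 0.3750.

0.3750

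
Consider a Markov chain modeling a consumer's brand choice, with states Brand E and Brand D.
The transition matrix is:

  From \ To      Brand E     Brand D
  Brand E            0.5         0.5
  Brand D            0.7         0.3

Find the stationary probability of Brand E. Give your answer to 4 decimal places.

Let the stationary distribution be π with π = πP and π_1 + π_2 = 1.
π_1 = 0.5·π_1 + 0.7·π_2
Solving with the normalization constraint gives π = (0.5833, 0.4167).
So the stationary probability of Brand E is 0.5833.

0.5833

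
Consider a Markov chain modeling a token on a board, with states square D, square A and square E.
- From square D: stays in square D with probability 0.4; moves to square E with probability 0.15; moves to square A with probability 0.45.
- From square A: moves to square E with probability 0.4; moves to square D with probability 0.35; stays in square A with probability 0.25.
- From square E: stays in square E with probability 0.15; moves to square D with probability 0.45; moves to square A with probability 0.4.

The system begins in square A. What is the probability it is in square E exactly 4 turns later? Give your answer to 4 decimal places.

Propagate the distribution vector 4 turns from square A.
After 0 turns: (0.0000, 1.0000, 0.0000)
After 1 turn: (0.3500, 0.2500, 0.4000)
After 2 turns: (0.4075, 0.3800, 0.2125)
After 3 turns: (0.3916, 0.3634, 0.2450)
After 4 turns: (0.3941, 0.3651, 0.2408)
P(in square E after 4 turns) = 0.2408

0.2408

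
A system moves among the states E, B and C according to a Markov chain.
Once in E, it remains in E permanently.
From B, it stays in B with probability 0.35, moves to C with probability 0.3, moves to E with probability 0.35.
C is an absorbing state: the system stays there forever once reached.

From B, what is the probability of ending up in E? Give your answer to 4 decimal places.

Let h(s) be the probability of absorption at E starting from transient state s. Then h(E) = 1 and h(C) = 0. By first-step analysis:
h(B) = 0.35·1 + 0.35·h(B) + 0.3·0
Solving: h(B) = 0.5385.
Starting from B, the probability is 0.5385.

0.5385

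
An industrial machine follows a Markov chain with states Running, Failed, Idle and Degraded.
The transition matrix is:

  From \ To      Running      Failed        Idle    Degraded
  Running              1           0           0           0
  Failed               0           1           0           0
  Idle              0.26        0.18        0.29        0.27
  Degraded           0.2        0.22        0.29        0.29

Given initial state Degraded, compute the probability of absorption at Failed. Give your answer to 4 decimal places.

0.4894

Let h(s) be the probability of absorption at Failed starting from transient state s. Then h(Failed) = 1 and h(Running) = 0. By first-step analysis:
h(Idle) = 0.26·0 + 0.18·1 + 0.29·h(Idle) + 0.27·h(Degraded)
h(Degraded) = 0.2·0 + 0.22·1 + 0.29·h(Idle) + 0.29·h(Degraded)
Solving: h(Idle) = 0.4396, h(Degraded) = 0.4894.
Starting from Degraded, the probability is 0.4894.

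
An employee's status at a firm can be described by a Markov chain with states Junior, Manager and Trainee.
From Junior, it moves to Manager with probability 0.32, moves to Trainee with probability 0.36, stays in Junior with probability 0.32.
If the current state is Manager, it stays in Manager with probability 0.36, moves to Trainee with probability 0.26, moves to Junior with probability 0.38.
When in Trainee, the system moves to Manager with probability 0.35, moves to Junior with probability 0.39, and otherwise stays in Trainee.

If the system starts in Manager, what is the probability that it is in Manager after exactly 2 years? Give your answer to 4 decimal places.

0.3422

Sum over the intermediate state after 1 year:
P = P(Manager→Junior)·P(Junior→Manager) + P(Manager→Manager)·P(Manager→Manager) + P(Manager→Trainee)·P(Trainee→Manager)
  = 0.38×0.32 + 0.36×0.36 + 0.26×0.35
  = 0.1216 + 0.1296 + 0.0910 = 0.3422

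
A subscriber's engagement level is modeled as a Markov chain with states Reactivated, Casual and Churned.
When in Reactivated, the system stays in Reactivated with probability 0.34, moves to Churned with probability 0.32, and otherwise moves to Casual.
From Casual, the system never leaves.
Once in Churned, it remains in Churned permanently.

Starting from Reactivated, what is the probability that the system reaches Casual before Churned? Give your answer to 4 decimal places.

Let h(s) be the probability of absorption at Casual starting from transient state s. Then h(Casual) = 1 and h(Churned) = 0. By first-step analysis:
h(Reactivated) = 0.34·h(Reactivated) + 0.34·1 + 0.32·0
Solving: h(Reactivated) = 0.5152.
Starting from Reactivated, the probability is 0.5152.

0.5152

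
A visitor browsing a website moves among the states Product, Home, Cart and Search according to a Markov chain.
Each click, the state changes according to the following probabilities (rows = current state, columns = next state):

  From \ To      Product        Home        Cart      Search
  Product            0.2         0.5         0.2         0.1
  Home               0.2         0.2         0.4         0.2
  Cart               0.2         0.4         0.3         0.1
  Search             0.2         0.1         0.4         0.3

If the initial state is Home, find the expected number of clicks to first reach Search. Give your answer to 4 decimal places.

Let t(s) be the expected number of clicks to first reach Search from state s, with t(Search) = 0. Conditioning on the first click:
t(Product) = 1 + 0.2·t(Product) + 0.5·t(Home) + 0.2·t(Cart)
t(Home) = 1 + 0.2·t(Product) + 0.2·t(Home) + 0.4·t(Cart)
t(Cart) = 1 + 0.2·t(Product) + 0.4·t(Home) + 0.3·t(Cart)
Solving: t(Product) = 7.3457, t(Home) = 6.7901, t(Cart) = 7.4074.
Expected clicks from Home to Search: 6.7901.

6.7901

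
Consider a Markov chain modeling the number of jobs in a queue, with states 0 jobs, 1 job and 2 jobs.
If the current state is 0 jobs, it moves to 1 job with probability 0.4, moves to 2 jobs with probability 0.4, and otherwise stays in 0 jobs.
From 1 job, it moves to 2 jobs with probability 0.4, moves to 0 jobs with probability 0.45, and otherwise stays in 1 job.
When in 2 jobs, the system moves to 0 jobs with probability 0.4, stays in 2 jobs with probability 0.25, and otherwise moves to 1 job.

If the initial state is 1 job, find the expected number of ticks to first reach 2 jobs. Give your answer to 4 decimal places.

Let t(s) be the expected number of ticks to first reach 2 jobs from state s, with t(2 jobs) = 0. Conditioning on the first tick:
t(0 jobs) = 1 + 0.2·t(0 jobs) + 0.4·t(1 job)
t(1 job) = 1 + 0.45·t(0 jobs) + 0.15·t(1 job)
Solving: t(0 jobs) = 2.5000, t(1 job) = 2.5000.
Expected ticks from 1 job to 2 jobs: 2.5000.

2.5000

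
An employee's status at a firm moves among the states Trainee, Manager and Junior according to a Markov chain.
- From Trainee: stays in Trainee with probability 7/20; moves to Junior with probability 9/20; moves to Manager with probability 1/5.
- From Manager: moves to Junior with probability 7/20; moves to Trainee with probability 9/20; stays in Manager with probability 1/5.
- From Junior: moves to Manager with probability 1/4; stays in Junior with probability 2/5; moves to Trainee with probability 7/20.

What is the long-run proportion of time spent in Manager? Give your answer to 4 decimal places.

0.2204

Let the stationary distribution be π with π = πP and π_1 + π_2 + π_3 = 1.
π_1 = 0.35·π_1 + 0.45·π_2 + 0.35·π_3
π_2 = 0.2·π_1 + 0.2·π_2 + 0.25·π_3
Solving with the normalization constraint gives π = (0.3720, 0.2204, 0.4076).
So the stationary probability of Manager is 0.2204.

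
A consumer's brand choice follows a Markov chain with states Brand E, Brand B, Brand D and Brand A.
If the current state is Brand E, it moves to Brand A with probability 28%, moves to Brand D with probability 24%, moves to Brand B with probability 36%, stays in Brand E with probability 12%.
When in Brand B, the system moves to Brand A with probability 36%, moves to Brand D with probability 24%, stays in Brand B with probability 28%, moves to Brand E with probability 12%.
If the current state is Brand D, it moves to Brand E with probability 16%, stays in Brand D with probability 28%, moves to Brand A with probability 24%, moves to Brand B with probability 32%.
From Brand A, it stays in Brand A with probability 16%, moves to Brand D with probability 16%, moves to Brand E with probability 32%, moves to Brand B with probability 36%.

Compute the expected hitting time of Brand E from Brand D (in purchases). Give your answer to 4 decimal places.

Let t(s) be the expected number of purchases to first reach Brand E from state s, with t(Brand E) = 0. Conditioning on the first purchase:
t(Brand B) = 1 + 0.28·t(Brand B) + 0.24·t(Brand D) + 0.36·t(Brand A)
t(Brand D) = 1 + 0.32·t(Brand B) + 0.28·t(Brand D) + 0.24·t(Brand A)
t(Brand A) = 1 + 0.36·t(Brand B) + 0.16·t(Brand D) + 0.16·t(Brand A)
Solving: t(Brand B) = 5.4189, t(Brand D) = 5.3051, t(Brand A) = 4.5234.
Expected purchases from Brand D to Brand E: 5.3051.

5.3051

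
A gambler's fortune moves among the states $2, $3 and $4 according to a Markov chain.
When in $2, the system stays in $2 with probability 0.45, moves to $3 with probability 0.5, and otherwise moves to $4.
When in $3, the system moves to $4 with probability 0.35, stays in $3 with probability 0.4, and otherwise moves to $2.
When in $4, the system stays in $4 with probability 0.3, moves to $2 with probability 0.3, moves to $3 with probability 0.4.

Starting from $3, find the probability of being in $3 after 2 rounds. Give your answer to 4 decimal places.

0.4250

Sum over the intermediate state after 1 round:
P = P($3→$2)·P($2→$3) + P($3→$3)·P($3→$3) + P($3→$4)·P($4→$3)
  = 0.25×0.5 + 0.4×0.4 + 0.35×0.4
  = 0.1250 + 0.1600 + 0.1400 = 0.4250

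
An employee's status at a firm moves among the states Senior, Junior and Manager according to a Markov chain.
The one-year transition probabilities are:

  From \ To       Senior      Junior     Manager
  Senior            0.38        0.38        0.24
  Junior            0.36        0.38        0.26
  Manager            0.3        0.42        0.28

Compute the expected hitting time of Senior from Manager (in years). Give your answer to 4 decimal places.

Let t(s) be the expected number of years to first reach Senior from state s, with t(Senior) = 0. Conditioning on the first year:
t(Junior) = 1 + 0.38·t(Junior) + 0.26·t(Manager)
t(Manager) = 1 + 0.42·t(Junior) + 0.28·t(Manager)
Solving: t(Junior) = 2.9063, t(Manager) = 3.0842.
Expected years from Manager to Senior: 3.0842.

3.0842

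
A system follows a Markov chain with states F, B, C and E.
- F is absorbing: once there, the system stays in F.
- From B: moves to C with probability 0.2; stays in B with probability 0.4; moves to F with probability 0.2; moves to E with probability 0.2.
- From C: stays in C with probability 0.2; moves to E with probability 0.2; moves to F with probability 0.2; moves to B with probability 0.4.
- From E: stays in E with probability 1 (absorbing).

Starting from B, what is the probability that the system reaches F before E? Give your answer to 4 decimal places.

0.5000

Let h(s) be the probability of absorption at F starting from transient state s. Then h(F) = 1 and h(E) = 0. By first-step analysis:
h(B) = 0.2·1 + 0.4·h(B) + 0.2·h(C) + 0.2·0
h(C) = 0.2·1 + 0.4·h(B) + 0.2·h(C) + 0.2·0
Solving: h(B) = 0.5000, h(C) = 0.5000.
Starting from B, the probability is 0.5000.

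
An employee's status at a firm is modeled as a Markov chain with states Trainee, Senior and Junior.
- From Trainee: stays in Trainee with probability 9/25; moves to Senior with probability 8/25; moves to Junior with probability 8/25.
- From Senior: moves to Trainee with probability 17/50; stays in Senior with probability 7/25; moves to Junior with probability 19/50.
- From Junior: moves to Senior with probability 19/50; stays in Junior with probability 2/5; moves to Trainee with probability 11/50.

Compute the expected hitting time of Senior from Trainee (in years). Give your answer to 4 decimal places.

Let t(s) be the expected number of years to first reach Senior from state s, with t(Senior) = 0. Conditioning on the first year:
t(Trainee) = 1 + 0.36·t(Trainee) + 0.32·t(Junior)
t(Junior) = 1 + 0.22·t(Trainee) + 0.4·t(Junior)
Solving: t(Trainee) = 2.9337, t(Junior) = 2.7423.
Expected years from Trainee to Senior: 2.9337.

2.9337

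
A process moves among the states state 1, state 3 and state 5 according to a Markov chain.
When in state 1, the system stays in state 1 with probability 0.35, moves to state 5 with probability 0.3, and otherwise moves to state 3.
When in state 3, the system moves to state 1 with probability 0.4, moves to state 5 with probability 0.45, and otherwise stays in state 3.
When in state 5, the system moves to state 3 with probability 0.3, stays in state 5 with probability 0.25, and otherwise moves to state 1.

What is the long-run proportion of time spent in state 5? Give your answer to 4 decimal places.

0.3254

Let the stationary distribution be π with π = πP and π_1 + π_2 + π_3 = 1.
π_1 = 0.35·π_1 + 0.4·π_2 + 0.45·π_3
π_2 = 0.35·π_1 + 0.15·π_2 + 0.3·π_3
Solving with the normalization constraint gives π = (0.3964, 0.2781, 0.3254).
So the stationary probability of state 5 is 0.3254.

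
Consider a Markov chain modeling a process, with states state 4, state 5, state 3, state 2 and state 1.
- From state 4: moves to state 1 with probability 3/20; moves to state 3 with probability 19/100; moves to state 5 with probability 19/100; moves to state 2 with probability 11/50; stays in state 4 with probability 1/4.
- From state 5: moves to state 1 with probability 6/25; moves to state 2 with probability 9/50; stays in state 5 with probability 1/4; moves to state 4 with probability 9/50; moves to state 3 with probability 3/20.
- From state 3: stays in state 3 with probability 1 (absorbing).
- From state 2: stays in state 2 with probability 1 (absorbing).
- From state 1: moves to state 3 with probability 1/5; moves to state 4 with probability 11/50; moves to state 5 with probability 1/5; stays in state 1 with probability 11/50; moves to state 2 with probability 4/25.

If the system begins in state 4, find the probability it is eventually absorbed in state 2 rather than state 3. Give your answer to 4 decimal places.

Let h(s) be the probability of absorption at state 2 starting from transient state s. Then h(state 2) = 1 and h(state 3) = 0. By first-step analysis:
h(state 4) = 0.25·h(state 4) + 0.19·h(state 5) + 0.19·0 + 0.22·1 + 0.15·h(state 1)
h(state 5) = 0.18·h(state 4) + 0.25·h(state 5) + 0.15·0 + 0.18·1 + 0.24·h(state 1)
h(state 1) = 0.22·h(state 4) + 0.2·h(state 5) + 0.2·0 + 0.16·1 + 0.22·h(state 1)
Solving: h(state 4) = 0.5225, h(state 5) = 0.5210, h(state 1) = 0.4861.
Starting from state 4, the probability is 0.5225.

0.5225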